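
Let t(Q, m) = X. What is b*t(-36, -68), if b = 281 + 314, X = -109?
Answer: -64855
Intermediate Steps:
t(Q, m) = -109
b = 595
b*t(-36, -68) = 595*(-109) = -64855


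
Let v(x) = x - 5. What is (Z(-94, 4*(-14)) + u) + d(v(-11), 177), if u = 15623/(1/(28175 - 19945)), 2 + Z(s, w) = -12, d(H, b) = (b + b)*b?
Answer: 128639934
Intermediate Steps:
v(x) = -5 + x
d(H, b) = 2*b² (d(H, b) = (2*b)*b = 2*b²)
Z(s, w) = -14 (Z(s, w) = -2 - 12 = -14)
u = 128577290 (u = 15623/(1/8230) = 15623*8230 = 128577290)
(Z(-94, 4*(-14)) + u) + d(v(-11), 177) = (-14 + 128577290) + 2*177² = 128577276 + 2*31329 = 128577276 + 62658 = 128639934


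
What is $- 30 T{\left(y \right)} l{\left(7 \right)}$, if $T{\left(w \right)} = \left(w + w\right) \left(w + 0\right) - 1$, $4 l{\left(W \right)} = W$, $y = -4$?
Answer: $- \frac{3255}{2} \approx -1627.5$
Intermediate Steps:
$l{\left(W \right)} = \frac{W}{4}$
$T{\left(w \right)} = -1 + 2 w^{2}$ ($T{\left(w \right)} = 2 w w - 1 = 2 w^{2} - 1 = -1 + 2 w^{2}$)
$- 30 T{\left(y \right)} l{\left(7 \right)} = - 30 \left(-1 + 2 \left(-4\right)^{2}\right) \frac{1}{4} \cdot 7 = - 30 \left(-1 + 2 \cdot 16\right) \frac{7}{4} = - 30 \left(-1 + 32\right) \frac{7}{4} = \left(-30\right) 31 \cdot \frac{7}{4} = \left(-930\right) \frac{7}{4} = - \frac{3255}{2}$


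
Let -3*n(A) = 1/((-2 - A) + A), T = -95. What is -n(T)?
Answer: -1/6 ≈ -0.16667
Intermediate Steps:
n(A) = 1/6 (n(A) = -1/(3*((-2 - A) + A)) = -1/3/(-2) = -1/3*(-1/2) = 1/6)
-n(T) = -1*1/6 = -1/6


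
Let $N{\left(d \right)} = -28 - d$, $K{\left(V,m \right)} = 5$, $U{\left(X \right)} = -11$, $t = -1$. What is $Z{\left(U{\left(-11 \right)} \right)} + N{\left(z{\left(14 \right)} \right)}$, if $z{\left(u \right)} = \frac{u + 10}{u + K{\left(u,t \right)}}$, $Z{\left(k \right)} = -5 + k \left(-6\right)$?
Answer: $\frac{603}{19} \approx 31.737$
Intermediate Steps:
$Z{\left(k \right)} = -5 - 6 k$
$z{\left(u \right)} = \frac{10 + u}{5 + u}$ ($z{\left(u \right)} = \frac{u + 10}{u + 5} = \frac{10 + u}{5 + u}$)
$Z{\left(U{\left(-11 \right)} \right)} + N{\left(z{\left(14 \right)} \right)} = \left(-5 - -66\right) - \left(28 + \frac{10 + 14}{5 + 14}\right) = \left(-5 + 66\right) - \left(28 + \frac{1}{19} \cdot 24\right) = 61 - \left(28 + \frac{1}{19} \cdot 24\right) = 61 - \frac{556}{19} = \frac{603}{19}$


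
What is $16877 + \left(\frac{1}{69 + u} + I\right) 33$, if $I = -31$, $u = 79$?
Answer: $\frac{2346425}{148} \approx 15854.0$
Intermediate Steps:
$16877 + \left(\frac{1}{69 + u} + I\right) 33 = 16877 + \left(\frac{1}{69 + 79} - 31\right) 33 = 16877 + \left(\frac{1}{148} - 31\right) 33 = 16877 - \frac{151371}{148} = \frac{2346425}{148}$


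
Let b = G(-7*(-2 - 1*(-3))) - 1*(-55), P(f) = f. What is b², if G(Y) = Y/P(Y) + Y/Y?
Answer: 3249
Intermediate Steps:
G(Y) = 2 (G(Y) = Y/Y + Y/Y = 1 + 1 = 2)
b = 57 (b = 2 - 1*(-55) = 2 + 55 = 57)
b² = 57² = 3249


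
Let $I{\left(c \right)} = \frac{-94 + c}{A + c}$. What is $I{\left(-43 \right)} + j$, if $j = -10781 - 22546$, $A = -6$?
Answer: $- \frac{1632886}{49} \approx -33324.0$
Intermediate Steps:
$j = -33327$ ($j = -10781 - 22546 = -33327$)
$I{\left(c \right)} = \frac{-94 + c}{-6 + c}$
$I{\left(-43 \right)} + j = \frac{-94 - 43}{-6 - 43} - 33327 = \frac{1}{-49} \left(-137\right) - 33327 = \left(- \frac{1}{49}\right) \left(-137\right) - 33327 = \frac{137}{49} - 33327 = - \frac{1632886}{49}$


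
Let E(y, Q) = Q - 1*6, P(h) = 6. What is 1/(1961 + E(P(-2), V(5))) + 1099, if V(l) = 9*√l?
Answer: 839992467/764324 - 9*√5/3821620 ≈ 1099.0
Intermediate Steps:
E(y, Q) = -6 + Q (E(y, Q) = Q - 6 = -6 + Q)
1/(1961 + E(P(-2), V(5))) + 1099 = 1/(1961 + (-6 + 9*√5)) + 1099 = 1/(1955 + 9*√5) + 1099 = 1099 + 1/(1955 + 9*√5)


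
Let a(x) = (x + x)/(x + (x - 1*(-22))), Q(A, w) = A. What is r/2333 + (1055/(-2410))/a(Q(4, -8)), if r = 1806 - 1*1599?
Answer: -6984849/4498024 ≈ -1.5529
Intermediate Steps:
r = 207 (r = 1806 - 1599 = 207)
a(x) = 2*x/(22 + 2*x) (a(x) = (2*x)/(x + (x + 22)) = (2*x)/(x + (22 + x)) = (2*x)/(22 + 2*x) = 2*x/(22 + 2*x))
r/2333 + (1055/(-2410))/a(Q(4, -8)) = 207/2333 + (1055/(-2410))/((4/(11 + 4))) = 207*(1/2333) + (1055*(-1/2410))/((4/15)) = 207/2333 - 211/(482*(4*(1/15))) = 207/2333 - 211/(482*4/15) = 207/2333 - 211/482*15/4 = 207/2333 - 3165/1928 = -6984849/4498024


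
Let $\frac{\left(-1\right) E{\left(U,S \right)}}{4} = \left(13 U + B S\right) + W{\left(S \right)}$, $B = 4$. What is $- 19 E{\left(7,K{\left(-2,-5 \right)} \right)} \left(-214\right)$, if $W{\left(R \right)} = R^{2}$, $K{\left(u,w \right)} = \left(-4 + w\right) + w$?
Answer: $-3756984$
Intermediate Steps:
$K{\left(u,w \right)} = -4 + 2 w$
$E{\left(U,S \right)} = - 52 U - 16 S - 4 S^{2}$ ($E{\left(U,S \right)} = - 4 \left(\left(13 U + 4 S\right) + S^{2}\right) = - 4 \left(\left(4 S + 13 U\right) + S^{2}\right) = - 4 \left(S^{2} + 4 S + 13 U\right) = - 52 U - 16 S - 4 S^{2}$)
$- 19 E{\left(7,K{\left(-2,-5 \right)} \right)} \left(-214\right) = - 19 \left(\left(-52\right) 7 - 16 \left(-4 + 2 \left(-5\right)\right) - 4 \left(-4 + 2 \left(-5\right)\right)^{2}\right) \left(-214\right) = - 19 \left(-364 - 16 \left(-4 - 10\right) - 4 \left(-4 - 10\right)^{2}\right) \left(-214\right) = - 19 \left(-364 - -224 - 4 \left(-14\right)^{2}\right) \left(-214\right) = - 19 \left(-364 + 224 - 784\right) \left(-214\right) = \left(-19\right) \left(-924\right) \left(-214\right) = 17556 \left(-214\right) = -3756984$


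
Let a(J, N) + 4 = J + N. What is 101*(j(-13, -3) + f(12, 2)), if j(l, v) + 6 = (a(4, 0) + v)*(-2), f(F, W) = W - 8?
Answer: -606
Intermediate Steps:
a(J, N) = -4 + J + N (a(J, N) = -4 + (J + N) = -4 + J + N)
f(F, W) = -8 + W
j(l, v) = -6 - 2*v (j(l, v) = -6 + ((-4 + 4 + 0) + v)*(-2) = -6 + (0 + v)*(-2) = -6 + v*(-2) = -6 - 2*v)
101*(j(-13, -3) + f(12, 2)) = 101*((-6 - 2*(-3)) + (-8 + 2)) = 101*((-6 + 6) - 6) = 101*(0 - 6) = 101*(-6) = -606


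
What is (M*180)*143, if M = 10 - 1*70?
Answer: -1544400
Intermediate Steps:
M = -60 (M = 10 - 70 = -60)
(M*180)*143 = -60*180*143 = -10800*143 = -1544400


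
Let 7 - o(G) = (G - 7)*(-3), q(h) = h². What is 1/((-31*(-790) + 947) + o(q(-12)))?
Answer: 1/25855 ≈ 3.8677e-5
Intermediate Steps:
o(G) = -14 + 3*G (o(G) = 7 - (G - 7)*(-3) = 7 - (-7 + G)*(-3) = 7 - (21 - 3*G) = 7 + (-21 + 3*G) = -14 + 3*G)
1/((-31*(-790) + 947) + o(q(-12))) = 1/((-31*(-790) + 947) + (-14 + 3*(-12)²)) = 1/((24490 + 947) + (-14 + 3*144)) = 1/(25437 + (-14 + 432)) = 1/(25437 + 418) = 1/25855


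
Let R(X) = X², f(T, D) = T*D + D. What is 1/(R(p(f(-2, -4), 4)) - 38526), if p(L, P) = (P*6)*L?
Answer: -1/29310 ≈ -3.4118e-5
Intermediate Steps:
f(T, D) = D + D*T (f(T, D) = D*T + D = D + D*T)
p(L, P) = 6*L*P (p(L, P) = (6*P)*L = 6*L*P)
1/(R(p(f(-2, -4), 4)) - 38526) = 1/((6*(-4*(1 - 2))*4)² - 38526) = 1/((6*(-4*(-1))*4)² - 38526) = 1/((6*4*4)² - 38526) = 1/(96² - 38526) = 1/(9216 - 38526) = 1/(-29310) = -1/29310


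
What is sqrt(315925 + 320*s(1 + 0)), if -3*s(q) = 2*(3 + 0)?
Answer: sqrt(315285) ≈ 561.50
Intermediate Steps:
s(q) = -2 (s(q) = -2*(3 + 0)/3 = -2*3/3 = -1/3*6 = -2)
sqrt(315925 + 320*s(1 + 0)) = sqrt(315925 + 320*(-2)) = sqrt(315925 - 640) = sqrt(315285)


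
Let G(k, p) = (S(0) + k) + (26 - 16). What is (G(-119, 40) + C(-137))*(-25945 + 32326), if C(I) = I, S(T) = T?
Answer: -1569726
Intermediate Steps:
G(k, p) = 10 + k (G(k, p) = (0 + k) + (26 - 16) = k + 10 = 10 + k)
(G(-119, 40) + C(-137))*(-25945 + 32326) = ((10 - 119) - 137)*(-25945 + 32326) = (-109 - 137)*6381 = -246*6381 = -1569726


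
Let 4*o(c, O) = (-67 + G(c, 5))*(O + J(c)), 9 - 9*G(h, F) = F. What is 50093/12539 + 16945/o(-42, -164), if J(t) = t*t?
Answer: 2018004521/600868880 ≈ 3.3585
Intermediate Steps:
J(t) = t²
G(h, F) = 1 - F/9
o(c, O) = -599*O/36 - 599*c²/36 (o(c, O) = ((-67 + (1 - ⅑*5))*(O + c²))/4 = ((-67 + (1 - 5/9))*(O + c²))/4 = ((-67 + 4/9)*(O + c²))/4 = (-599*(O + c²)/9)/4 = (-599*O/9 - 599*c²/9)/4 = -599*O/36 - 599*c²/36)
50093/12539 + 16945/o(-42, -164) = 50093/12539 + 16945/(-599/36*(-164) - 599/36*(-42)²) = 50093*(1/12539) + 16945/(24559/9 - 599/36*1764) = 50093/12539 + 16945/(24559/9 - 29351) = 50093/12539 + 16945/(-239600/9) = 50093/12539 + 16945*(-9/239600) = 50093/12539 - 30501/47920 = 2018004521/600868880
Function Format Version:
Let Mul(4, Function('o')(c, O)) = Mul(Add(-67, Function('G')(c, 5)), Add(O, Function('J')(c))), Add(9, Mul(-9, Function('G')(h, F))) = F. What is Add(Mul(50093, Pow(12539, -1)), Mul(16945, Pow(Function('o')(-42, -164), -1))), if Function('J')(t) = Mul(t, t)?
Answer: Rational(2018004521, 600868880) ≈ 3.3585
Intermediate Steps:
Function('J')(t) = Pow(t, 2)
Function('G')(h, F) = Add(1, Mul(Rational(-1, 9), F))
Function('o')(c, O) = Add(Mul(Rational(-599, 36), O), Mul(Rational(-599, 36), Pow(c, 2))) (Function('o')(c, O) = Mul(Rational(1, 4), Mul(Add(-67, Add(1, Mul(Rational(-1, 9), 5))), Add(O, Pow(c, 2)))) = Mul(Rational(1, 4), Mul(Add(-67, Add(1, Rational(-5, 9))), Add(O, Pow(c, 2)))) = Mul(Rational(1, 4), Mul(Add(-67, Rational(4, 9)), Add(O, Pow(c, 2)))) = Mul(Rational(1, 4), Mul(Rational(-599, 9), Add(O, Pow(c, 2)))) = Mul(Rational(1, 4), Add(Mul(Rational(-599, 9), O), Mul(Rational(-599, 9), Pow(c, 2)))) = Add(Mul(Rational(-599, 36), O), Mul(Rational(-599, 36), Pow(c, 2))))
Add(Mul(50093, Pow(12539, -1)), Mul(16945, Pow(Function('o')(-42, -164), -1))) = Add(Mul(50093, Pow(12539, -1)), Mul(16945, Pow(Add(Mul(Rational(-599, 36), -164), Mul(Rational(-599, 36), Pow(-42, 2))), -1))) = Add(Mul(50093, Rational(1, 12539)), Mul(16945, Pow(Add(Rational(24559, 9), Mul(Rational(-599, 36), 1764)), -1))) = Add(Rational(50093, 12539), Mul(16945, Pow(Add(Rational(24559, 9), -29351), -1))) = Add(Rational(50093, 12539), Mul(16945, Pow(Rational(-239600, 9), -1))) = Add(Rational(50093, 12539), Mul(16945, Rational(-9, 239600))) = Add(Rational(50093, 12539), Rational(-30501, 47920)) = Rational(2018004521, 600868880)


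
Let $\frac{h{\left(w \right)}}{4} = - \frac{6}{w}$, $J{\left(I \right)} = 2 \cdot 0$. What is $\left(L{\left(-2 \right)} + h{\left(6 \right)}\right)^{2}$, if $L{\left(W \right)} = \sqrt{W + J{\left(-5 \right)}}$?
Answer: $\left(-4 + i \sqrt{2}\right)^{2} \approx 14.0 - 11.314 i$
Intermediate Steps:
$J{\left(I \right)} = 0$
$L{\left(W \right)} = \sqrt{W}$ ($L{\left(W \right)} = \sqrt{W + 0} = \sqrt{W}$)
$h{\left(w \right)} = - \frac{24}{w}$ ($h{\left(w \right)} = 4 \left(- \frac{6}{w}\right) = - \frac{24}{w}$)
$\left(L{\left(-2 \right)} + h{\left(6 \right)}\right)^{2} = \left(\sqrt{-2} - \frac{24}{6}\right)^{2} = \left(i \sqrt{2} - 4\right)^{2} = \left(-4 + i \sqrt{2}\right)^{2}$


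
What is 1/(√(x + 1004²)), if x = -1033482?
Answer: -I*√25466/25466 ≈ -0.0062664*I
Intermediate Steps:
1/(√(x + 1004²)) = 1/(√(-1033482 + 1004²)) = 1/(√(-1033482 + 1008016)) = 1/(√(-25466)) = 1/(I*√25466) = -I*√25466/25466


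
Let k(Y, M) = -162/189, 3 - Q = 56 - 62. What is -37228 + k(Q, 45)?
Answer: -260602/7 ≈ -37229.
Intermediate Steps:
Q = 9 (Q = 3 - (56 - 62) = 3 - 1*(-6) = 3 + 6 = 9)
k(Y, M) = -6/7 (k(Y, M) = -162*1/189 = -6/7)
-37228 + k(Q, 45) = -37228 - 6/7 = -260602/7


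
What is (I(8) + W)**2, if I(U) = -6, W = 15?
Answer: 81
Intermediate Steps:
(I(8) + W)**2 = (-6 + 15)**2 = 9**2 = 81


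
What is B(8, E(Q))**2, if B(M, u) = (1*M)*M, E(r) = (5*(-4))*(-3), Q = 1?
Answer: 4096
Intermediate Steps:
E(r) = 60 (E(r) = -20*(-3) = 60)
B(M, u) = M**2 (B(M, u) = M*M = M**2)
B(8, E(Q))**2 = (8**2)**2 = 64**2 = 4096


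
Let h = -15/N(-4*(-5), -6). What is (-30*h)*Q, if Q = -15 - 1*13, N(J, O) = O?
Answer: 2100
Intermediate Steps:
Q = -28 (Q = -15 - 13 = -28)
h = 5/2 (h = -15/(-6) = -15*(-⅙) = 5/2 ≈ 2.5000)
(-30*h)*Q = -30*5/2*(-28) = -75*(-28) = 2100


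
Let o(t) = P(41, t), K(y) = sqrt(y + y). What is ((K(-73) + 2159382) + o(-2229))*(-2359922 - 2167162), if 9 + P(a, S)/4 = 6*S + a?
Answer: -9534102283176 - 4527084*I*sqrt(146) ≈ -9.5341e+12 - 5.4701e+7*I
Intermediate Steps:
K(y) = sqrt(2)*sqrt(y) (K(y) = sqrt(2*y) = sqrt(2)*sqrt(y))
P(a, S) = -36 + 4*a + 24*S (P(a, S) = -36 + 4*(6*S + a) = -36 + 4*(a + 6*S) = -36 + (4*a + 24*S) = -36 + 4*a + 24*S)
o(t) = 128 + 24*t (o(t) = -36 + 4*41 + 24*t = -36 + 164 + 24*t = 128 + 24*t)
((K(-73) + 2159382) + o(-2229))*(-2359922 - 2167162) = ((sqrt(2)*sqrt(-73) + 2159382) + (128 + 24*(-2229)))*(-2359922 - 2167162) = ((sqrt(2)*(I*sqrt(73)) + 2159382) + (128 - 53496))*(-4527084) = ((I*sqrt(146) + 2159382) - 53368)*(-4527084) = ((2159382 + I*sqrt(146)) - 53368)*(-4527084) = (2106014 + I*sqrt(146))*(-4527084) = -9534102283176 - 4527084*I*sqrt(146)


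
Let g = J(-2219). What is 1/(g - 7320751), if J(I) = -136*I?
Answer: -1/7018967 ≈ -1.4247e-7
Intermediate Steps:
g = 301784 (g = -136*(-2219) = 301784)
1/(g - 7320751) = 1/(301784 - 7320751) = 1/(-7018967) = -1/7018967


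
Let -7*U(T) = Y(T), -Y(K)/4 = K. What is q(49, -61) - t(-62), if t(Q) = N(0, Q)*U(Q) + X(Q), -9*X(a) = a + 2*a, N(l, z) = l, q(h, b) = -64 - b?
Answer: -71/3 ≈ -23.667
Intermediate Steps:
Y(K) = -4*K
U(T) = 4*T/7 (U(T) = -(-4)*T/7 = 4*T/7)
X(a) = -a/3 (X(a) = -(a + 2*a)/9 = -a/3)
t(Q) = -Q/3 (t(Q) = 0*(4*Q/7) - Q/3 = 0 - Q/3 = -Q/3)
q(49, -61) - t(-62) = (-64 - 1*(-61)) - (-1)*(-62)/3 = (-64 + 61) - 1*62/3 = -3 - 62/3 = -71/3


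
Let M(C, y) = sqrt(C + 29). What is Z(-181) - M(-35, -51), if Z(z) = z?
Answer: -181 - I*sqrt(6) ≈ -181.0 - 2.4495*I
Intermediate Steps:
M(C, y) = sqrt(29 + C)
Z(-181) - M(-35, -51) = -181 - sqrt(29 - 35) = -181 - sqrt(-6) = -181 - I*sqrt(6)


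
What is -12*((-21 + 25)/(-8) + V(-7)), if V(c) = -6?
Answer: 78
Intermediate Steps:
-12*((-21 + 25)/(-8) + V(-7)) = -12*((-21 + 25)/(-8) - 6) = -12*(4*(-⅛) - 6) = -12*(-½ - 6) = -12*(-13/2) = 78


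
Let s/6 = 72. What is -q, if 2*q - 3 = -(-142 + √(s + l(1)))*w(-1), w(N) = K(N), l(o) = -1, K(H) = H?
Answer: 139/2 - √431/2 ≈ 59.120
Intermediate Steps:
s = 432 (s = 6*72 = 432)
w(N) = N
q = -139/2 + √431/2 (q = 3/2 + (-(-142 + √(432 - 1))*(-1))/2 = 3/2 + (-(-142 + √431)*(-1))/2 = 3/2 + (-(142 - √431))/2 = 3/2 + (-142 + √431)/2 = 3/2 + (-71 + √431/2) = -139/2 + √431/2 ≈ -59.120)
-q = -(-139/2 + √431/2) = 139/2 - √431/2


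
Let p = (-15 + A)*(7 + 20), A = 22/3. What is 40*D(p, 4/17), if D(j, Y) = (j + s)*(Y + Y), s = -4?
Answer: -67520/17 ≈ -3971.8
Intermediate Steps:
A = 22/3 (A = 22*(⅓) = 22/3 ≈ 7.3333)
p = -207 (p = (-15 + 22/3)*(7 + 20) = -23/3*27 = -207)
D(j, Y) = 2*Y*(-4 + j) (D(j, Y) = (j - 4)*(Y + Y) = (-4 + j)*(2*Y) = 2*Y*(-4 + j))
40*D(p, 4/17) = 40*(2*(4/17)*(-4 - 207)) = 40*(2*(4*(1/17))*(-211)) = 40*(2*(4/17)*(-211)) = 40*(-1688/17) = -67520/17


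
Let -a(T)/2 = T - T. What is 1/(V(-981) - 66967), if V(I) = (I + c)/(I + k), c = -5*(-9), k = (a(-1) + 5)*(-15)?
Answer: -44/2946509 ≈ -1.4933e-5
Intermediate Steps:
a(T) = 0 (a(T) = -2*(T - T) = -2*0 = 0)
k = -75 (k = (0 + 5)*(-15) = 5*(-15) = -75)
c = 45
V(I) = (45 + I)/(-75 + I) (V(I) = (I + 45)/(I - 75) = (45 + I)/(-75 + I))
1/(V(-981) - 66967) = 1/((45 - 981)/(-75 - 981) - 66967) = 1/(-936/(-1056) - 66967) = 1/(-1/1056*(-936) - 66967) = 1/(39/44 - 66967) = 1/(-2946509/44) = -44/2946509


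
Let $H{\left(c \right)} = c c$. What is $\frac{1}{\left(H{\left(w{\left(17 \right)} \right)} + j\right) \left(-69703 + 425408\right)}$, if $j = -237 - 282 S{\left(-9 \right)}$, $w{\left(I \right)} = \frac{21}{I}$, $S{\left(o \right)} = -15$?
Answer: $\frac{289}{410632254690} \approx 7.0379 \cdot 10^{-10}$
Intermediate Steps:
$j = 3993$ ($j = -237 - -4230 = -237 + 4230 = 3993$)
$H{\left(c \right)} = c^{2}$
$\frac{1}{\left(H{\left(w{\left(17 \right)} \right)} + j\right) \left(-69703 + 425408\right)} = \frac{1}{\left(\left(\frac{21}{17}\right)^{2} + 3993\right) \left(-69703 + 425408\right)} = \frac{1}{\left(\left(21 \cdot \frac{1}{17}\right)^{2} + 3993\right) 355705} = \frac{1}{\left(\left(\frac{21}{17}\right)^{2} + 3993\right) 355705} = \frac{1}{\left(\frac{441}{289} + 3993\right) 355705} = \frac{1}{\frac{1154418}{289} \cdot 355705} = \frac{1}{\frac{410632254690}{289}} = \frac{289}{410632254690}$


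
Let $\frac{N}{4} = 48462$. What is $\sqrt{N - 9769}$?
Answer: $\sqrt{184079} \approx 429.04$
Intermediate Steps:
$N = 193848$ ($N = 4 \cdot 48462 = 193848$)
$\sqrt{N - 9769} = \sqrt{193848 - 9769} = \sqrt{184079}$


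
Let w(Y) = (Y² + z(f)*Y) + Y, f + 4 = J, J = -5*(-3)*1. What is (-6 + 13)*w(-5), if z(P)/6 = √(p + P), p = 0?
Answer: 140 - 210*√11 ≈ -556.49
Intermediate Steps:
J = 15 (J = 15*1 = 15)
f = 11 (f = -4 + 15 = 11)
z(P) = 6*√P (z(P) = 6*√(0 + P) = 6*√P)
w(Y) = Y + Y² + 6*Y*√11 (w(Y) = (Y² + (6*√11)*Y) + Y = (Y² + 6*Y*√11) + Y = Y + Y² + 6*Y*√11)
(-6 + 13)*w(-5) = (-6 + 13)*(-5*(1 - 5 + 6*√11)) = 7*(-5*(-4 + 6*√11)) = 7*(20 - 30*√11) = 140 - 210*√11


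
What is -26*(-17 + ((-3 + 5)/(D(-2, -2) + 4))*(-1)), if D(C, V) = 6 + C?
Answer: 897/2 ≈ 448.50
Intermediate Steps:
-26*(-17 + ((-3 + 5)/(D(-2, -2) + 4))*(-1)) = -26*(-17 + ((-3 + 5)/((6 - 2) + 4))*(-1)) = -26*(-17 + (2/(4 + 4))*(-1)) = -26*(-17 + (2/8)*(-1)) = -26*(-17 + (2*(1/8))*(-1)) = -26*(-17 + (1/4)*(-1)) = -26*(-17 - 1/4) = -26*(-69/4) = 897/2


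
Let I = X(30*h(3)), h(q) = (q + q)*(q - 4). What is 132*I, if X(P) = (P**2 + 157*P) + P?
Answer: 522720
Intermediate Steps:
h(q) = 2*q*(-4 + q) (h(q) = (2*q)*(-4 + q) = 2*q*(-4 + q))
X(P) = P**2 + 158*P
I = 3960 (I = (30*(2*3*(-4 + 3)))*(158 + 30*(2*3*(-4 + 3))) = (30*(2*3*(-1)))*(158 + 30*(2*3*(-1))) = (30*(-6))*(158 + 30*(-6)) = -180*(158 - 180) = -180*(-22) = 3960)
132*I = 132*3960 = 522720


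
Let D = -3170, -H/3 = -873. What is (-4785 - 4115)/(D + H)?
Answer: 8900/551 ≈ 16.152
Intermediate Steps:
H = 2619 (H = -3*(-873) = 2619)
(-4785 - 4115)/(D + H) = (-4785 - 4115)/(-3170 + 2619) = -8900/(-551) = -8900*(-1/551) = 8900/551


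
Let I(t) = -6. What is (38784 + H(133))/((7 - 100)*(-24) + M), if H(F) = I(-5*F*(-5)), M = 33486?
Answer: 6463/5953 ≈ 1.0857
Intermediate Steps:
H(F) = -6
(38784 + H(133))/((7 - 100)*(-24) + M) = (38784 - 6)/((7 - 100)*(-24) + 33486) = 38778/(-93*(-24) + 33486) = 38778/(2232 + 33486) = 38778/35718 = 38778*(1/35718) = 6463/5953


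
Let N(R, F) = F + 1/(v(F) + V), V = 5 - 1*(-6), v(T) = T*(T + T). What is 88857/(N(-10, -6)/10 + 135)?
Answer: 73751310/111553 ≈ 661.13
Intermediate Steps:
v(T) = 2*T² (v(T) = T*(2*T) = 2*T²)
V = 11 (V = 5 + 6 = 11)
N(R, F) = F + 1/(11 + 2*F²) (N(R, F) = F + 1/(2*F² + 11) = F + 1/(11 + 2*F²))
88857/(N(-10, -6)/10 + 135) = 88857/(((1 + 2*(-6)³ + 11*(-6))/(11 + 2*(-6)²))/10 + 135) = 88857/(((1 + 2*(-216) - 66)/(11 + 2*36))/10 + 135) = 88857/(((1 - 432 - 66)/(11 + 72))/10 + 135) = 88857/((-497/83)/10 + 135) = 88857/(((1/83)*(-497))/10 + 135) = 88857/((⅒)*(-497/83) + 135) = 88857/(-497/830 + 135) = 88857/(111553/830) = 88857*(830/111553) = 73751310/111553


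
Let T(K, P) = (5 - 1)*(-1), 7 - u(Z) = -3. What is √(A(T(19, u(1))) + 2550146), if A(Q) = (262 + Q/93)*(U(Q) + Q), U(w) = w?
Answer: √22038087426/93 ≈ 1596.3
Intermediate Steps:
u(Z) = 10 (u(Z) = 7 - 1*(-3) = 7 + 3 = 10)
T(K, P) = -4 (T(K, P) = 4*(-1) = -4)
A(Q) = 2*Q*(262 + Q/93) (A(Q) = (262 + Q/93)*(Q + Q) = (262 + Q*(1/93))*(2*Q) = (262 + Q/93)*(2*Q) = 2*Q*(262 + Q/93))
√(A(T(19, u(1))) + 2550146) = √((2/93)*(-4)*(24366 - 4) + 2550146) = √((2/93)*(-4)*24362 + 2550146) = √(-194896/93 + 2550146) = √(236968682/93) = √22038087426/93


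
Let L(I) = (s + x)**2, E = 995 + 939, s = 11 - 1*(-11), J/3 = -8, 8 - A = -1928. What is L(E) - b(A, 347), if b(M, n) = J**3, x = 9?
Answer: 14785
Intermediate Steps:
A = 1936 (A = 8 - 1*(-1928) = 8 + 1928 = 1936)
J = -24 (J = 3*(-8) = -24)
s = 22 (s = 11 + 11 = 22)
b(M, n) = -13824 (b(M, n) = (-24)**3 = -13824)
E = 1934
L(I) = 961 (L(I) = (22 + 9)**2 = 31**2 = 961)
L(E) - b(A, 347) = 961 - 1*(-13824) = 961 + 13824 = 14785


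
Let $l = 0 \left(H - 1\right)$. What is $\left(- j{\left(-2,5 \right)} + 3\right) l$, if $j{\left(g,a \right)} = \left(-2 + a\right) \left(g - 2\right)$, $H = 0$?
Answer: $0$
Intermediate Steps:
$j{\left(g,a \right)} = \left(-2 + a\right) \left(-2 + g\right)$
$l = 0$ ($l = 0 \left(0 - 1\right) = 0 \left(-1\right) = 0$)
$\left(- j{\left(-2,5 \right)} + 3\right) l = \left(- (4 - 10 - -4 + 5 \left(-2\right)) + 3\right) 0 = \left(- (4 - 10 + 4 - 10) + 3\right) 0 = \left(\left(-1\right) \left(-12\right) + 3\right) 0 = \left(12 + 3\right) 0 = 15 \cdot 0 = 0$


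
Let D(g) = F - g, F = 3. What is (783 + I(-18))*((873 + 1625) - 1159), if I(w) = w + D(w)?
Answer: 1052454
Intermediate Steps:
D(g) = 3 - g
I(w) = 3 (I(w) = w + (3 - w) = 3)
(783 + I(-18))*((873 + 1625) - 1159) = (783 + 3)*((873 + 1625) - 1159) = 786*(2498 - 1159) = 786*1339 = 1052454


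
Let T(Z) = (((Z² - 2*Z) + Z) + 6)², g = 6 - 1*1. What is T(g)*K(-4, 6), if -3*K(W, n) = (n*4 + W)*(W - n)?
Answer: 135200/3 ≈ 45067.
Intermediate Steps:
K(W, n) = -(W - n)*(W + 4*n)/3 (K(W, n) = -(n*4 + W)*(W - n)/3 = -(4*n + W)*(W - n)/3 = -(W + 4*n)*(W - n)/3 = -(W - n)*(W + 4*n)/3)
g = 5 (g = 6 - 1 = 5)
T(Z) = (6 + Z² - Z)² (T(Z) = ((Z² - Z) + 6)² = (6 + Z² - Z)²)
T(g)*K(-4, 6) = (6 + 5² - 1*5)²*(-⅓*(-4)² + (4/3)*6² - 1*(-4)*6) = (6 + 25 - 5)²*(-⅓*16 + (4/3)*36 + 24) = 26²*(-16/3 + 48 + 24) = 676*(200/3) = 135200/3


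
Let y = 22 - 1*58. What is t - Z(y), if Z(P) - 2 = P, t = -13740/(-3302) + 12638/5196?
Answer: 174117061/4289298 ≈ 40.593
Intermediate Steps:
y = -36 (y = 22 - 58 = -36)
t = 28280929/4289298 (t = -13740*(-1/3302) + 12638*(1/5196) = 6870/1651 + 6319/2598 = 28280929/4289298 ≈ 6.5934)
Z(P) = 2 + P
t - Z(y) = 28280929/4289298 - (2 - 36) = 28280929/4289298 - 1*(-34) = 28280929/4289298 + 34 = 174117061/4289298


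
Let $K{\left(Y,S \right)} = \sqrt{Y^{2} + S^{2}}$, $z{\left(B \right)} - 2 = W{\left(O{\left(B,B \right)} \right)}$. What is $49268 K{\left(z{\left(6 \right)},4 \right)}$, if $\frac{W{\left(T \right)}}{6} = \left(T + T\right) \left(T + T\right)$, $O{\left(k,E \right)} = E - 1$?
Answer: $98536 \sqrt{90605} \approx 2.966 \cdot 10^{7}$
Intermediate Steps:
$O{\left(k,E \right)} = -1 + E$ ($O{\left(k,E \right)} = E - 1 = -1 + E$)
$W{\left(T \right)} = 24 T^{2}$ ($W{\left(T \right)} = 6 \left(T + T\right) \left(T + T\right) = 6 \cdot 2 T 2 T = 6 \cdot 4 T^{2} = 24 T^{2}$)
$z{\left(B \right)} = 2 + 24 \left(-1 + B\right)^{2}$
$K{\left(Y,S \right)} = \sqrt{S^{2} + Y^{2}}$
$49268 K{\left(z{\left(6 \right)},4 \right)} = 49268 \sqrt{4^{2} + \left(2 + 24 \left(-1 + 6\right)^{2}\right)^{2}} = 49268 \sqrt{16 + \left(2 + 24 \cdot 5^{2}\right)^{2}} = 49268 \sqrt{16 + \left(2 + 24 \cdot 25\right)^{2}} = 49268 \sqrt{16 + \left(2 + 600\right)^{2}} = 49268 \sqrt{16 + 602^{2}} = 49268 \sqrt{16 + 362404} = 49268 \sqrt{362420} = 49268 \cdot 2 \sqrt{90605} = 98536 \sqrt{90605}$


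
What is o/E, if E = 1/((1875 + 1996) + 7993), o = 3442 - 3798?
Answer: -4223584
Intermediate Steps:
o = -356
E = 1/11864 (E = 1/(3871 + 7993) = 1/11864 ≈ 8.4289e-5)
o/E = -356/1/11864 = -356*11864 = -4223584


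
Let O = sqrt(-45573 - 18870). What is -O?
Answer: -I*sqrt(64443) ≈ -253.86*I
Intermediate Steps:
O = I*sqrt(64443) (O = sqrt(-64443) = I*sqrt(64443) ≈ 253.86*I)
-O = -I*sqrt(64443)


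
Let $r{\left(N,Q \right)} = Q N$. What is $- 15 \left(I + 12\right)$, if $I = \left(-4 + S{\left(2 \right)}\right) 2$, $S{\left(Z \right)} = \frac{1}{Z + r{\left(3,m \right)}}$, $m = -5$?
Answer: $- \frac{750}{13} \approx -57.692$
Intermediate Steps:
$r{\left(N,Q \right)} = N Q$
$S{\left(Z \right)} = \frac{1}{-15 + Z}$ ($S{\left(Z \right)} = \frac{1}{Z + 3 \left(-5\right)} = \frac{1}{Z - 15} = \frac{1}{-15 + Z}$)
$I = - \frac{106}{13}$ ($I = \left(-4 + \frac{1}{-15 + 2}\right) 2 = \left(-4 + \frac{1}{-13}\right) 2 = \left(-4 - \frac{1}{13}\right) 2 = \left(- \frac{53}{13}\right) 2 = - \frac{106}{13} \approx -8.1538$)
$- 15 \left(I + 12\right) = - 15 \left(- \frac{106}{13} + 12\right) = \left(-15\right) \frac{50}{13} = - \frac{750}{13}$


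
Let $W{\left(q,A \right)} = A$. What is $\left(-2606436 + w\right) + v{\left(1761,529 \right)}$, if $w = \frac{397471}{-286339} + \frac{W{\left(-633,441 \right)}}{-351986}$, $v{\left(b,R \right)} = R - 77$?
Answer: $- \frac{262650281409318841}{100787319254} \approx -2.606 \cdot 10^{6}$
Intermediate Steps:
$v{\left(b,R \right)} = -77 + R$ ($v{\left(b,R \right)} = R - 77 = -77 + R$)
$w = - \frac{140030502905}{100787319254}$ ($w = \frac{397471}{-286339} + \frac{441}{-351986} = 397471 \left(- \frac{1}{286339}\right) + 441 \left(- \frac{1}{351986}\right) = - \frac{397471}{286339} - \frac{441}{351986} = - \frac{140030502905}{100787319254} \approx -1.3894$)
$\left(-2606436 + w\right) + v{\left(1761,529 \right)} = \left(-2606436 - \frac{140030502905}{100787319254}\right) + \left(-77 + 529\right) = - \frac{262695837277621649}{100787319254} + 452 = - \frac{262650281409318841}{100787319254}$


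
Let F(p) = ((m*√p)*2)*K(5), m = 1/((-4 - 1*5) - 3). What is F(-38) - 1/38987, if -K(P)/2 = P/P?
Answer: -1/38987 + I*√38/3 ≈ -2.565e-5 + 2.0548*I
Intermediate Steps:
m = -1/12 (m = 1/((-4 - 5) - 3) = 1/(-9 - 3) = 1/(-12) = -1/12 ≈ -0.083333)
K(P) = -2 (K(P) = -2*P/P = -2*1 = -2)
F(p) = √p/3 (F(p) = (-√p/12*2)*(-2) = -√p/6*(-2) = √p/3)
F(-38) - 1/38987 = √(-38)/3 - 1/38987 = (I*√38)/3 - 1*1/38987 = I*√38/3 - 1/38987 = -1/38987 + I*√38/3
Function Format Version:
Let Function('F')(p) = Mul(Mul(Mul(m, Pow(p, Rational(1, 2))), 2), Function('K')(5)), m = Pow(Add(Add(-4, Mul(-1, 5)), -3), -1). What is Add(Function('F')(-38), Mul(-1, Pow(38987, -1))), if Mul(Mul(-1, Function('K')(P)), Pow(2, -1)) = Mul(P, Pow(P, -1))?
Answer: Add(Rational(-1, 38987), Mul(Rational(1, 3), I, Pow(38, Rational(1, 2)))) ≈ Add(-2.5650e-5, Mul(2.0548, I))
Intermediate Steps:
m = Rational(-1, 12) (m = Pow(Add(Add(-4, -5), -3), -1) = Pow(Add(-9, -3), -1) = Pow(-12, -1) = Rational(-1, 12) ≈ -0.083333)
Function('K')(P) = -2 (Function('K')(P) = Mul(-2, Mul(P, Pow(P, -1))) = Mul(-2, 1) = -2)
Function('F')(p) = Mul(Rational(1, 3), Pow(p, Rational(1, 2))) (Function('F')(p) = Mul(Mul(Mul(Rational(-1, 12), Pow(p, Rational(1, 2))), 2), -2) = Mul(Mul(Rational(-1, 6), Pow(p, Rational(1, 2))), -2) = Mul(Rational(1, 3), Pow(p, Rational(1, 2))))
Add(Function('F')(-38), Mul(-1, Pow(38987, -1))) = Add(Mul(Rational(1, 3), Pow(-38, Rational(1, 2))), Mul(-1, Pow(38987, -1))) = Add(Mul(Rational(1, 3), Mul(I, Pow(38, Rational(1, 2)))), Mul(-1, Rational(1, 38987))) = Add(Mul(Rational(1, 3), I, Pow(38, Rational(1, 2))), Rational(-1, 38987)) = Add(Rational(-1, 38987), Mul(Rational(1, 3), I, Pow(38, Rational(1, 2))))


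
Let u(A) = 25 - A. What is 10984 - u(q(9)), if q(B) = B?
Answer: 10968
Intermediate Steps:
10984 - u(q(9)) = 10984 - (25 - 1*9) = 10984 - (25 - 9) = 10984 - 1*16 = 10984 - 16 = 10968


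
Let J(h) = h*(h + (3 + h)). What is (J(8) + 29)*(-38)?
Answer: -6878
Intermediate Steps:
J(h) = h*(3 + 2*h)
(J(8) + 29)*(-38) = (8*(3 + 2*8) + 29)*(-38) = (8*(3 + 16) + 29)*(-38) = (8*19 + 29)*(-38) = (152 + 29)*(-38) = 181*(-38) = -6878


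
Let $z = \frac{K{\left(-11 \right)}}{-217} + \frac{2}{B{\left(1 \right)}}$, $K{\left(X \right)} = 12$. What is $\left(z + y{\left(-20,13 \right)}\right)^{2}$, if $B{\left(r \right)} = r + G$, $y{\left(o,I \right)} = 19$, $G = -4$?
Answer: $\frac{141586201}{423801} \approx 334.09$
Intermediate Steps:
$B{\left(r \right)} = -4 + r$ ($B{\left(r \right)} = r - 4 = -4 + r$)
$z = - \frac{470}{651}$ ($z = \frac{12}{-217} + \frac{2}{-4 + 1} = 12 \left(- \frac{1}{217}\right) + \frac{2}{-3} = - \frac{12}{217} + 2 \left(- \frac{1}{3}\right) = - \frac{12}{217} - \frac{2}{3} = - \frac{470}{651} \approx -0.72197$)
$\left(z + y{\left(-20,13 \right)}\right)^{2} = \left(- \frac{470}{651} + 19\right)^{2} = \left(\frac{11899}{651}\right)^{2} = \frac{141586201}{423801}$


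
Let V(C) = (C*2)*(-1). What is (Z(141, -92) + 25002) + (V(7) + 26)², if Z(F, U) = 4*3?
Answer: 25158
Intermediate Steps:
V(C) = -2*C (V(C) = (2*C)*(-1) = -2*C)
Z(F, U) = 12
(Z(141, -92) + 25002) + (V(7) + 26)² = (12 + 25002) + (-2*7 + 26)² = 25014 + (-14 + 26)² = 25014 + 12² = 25014 + 144 = 25158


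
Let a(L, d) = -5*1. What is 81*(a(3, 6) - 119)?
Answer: -10044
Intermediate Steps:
a(L, d) = -5
81*(a(3, 6) - 119) = 81*(-5 - 119) = 81*(-124) = -10044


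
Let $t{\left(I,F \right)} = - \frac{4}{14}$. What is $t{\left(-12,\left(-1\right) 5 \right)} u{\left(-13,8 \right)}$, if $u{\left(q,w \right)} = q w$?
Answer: $\frac{208}{7} \approx 29.714$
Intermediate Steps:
$t{\left(I,F \right)} = - \frac{2}{7}$ ($t{\left(I,F \right)} = \left(-4\right) \frac{1}{14} = - \frac{2}{7}$)
$t{\left(-12,\left(-1\right) 5 \right)} u{\left(-13,8 \right)} = - \frac{2 \left(\left(-13\right) 8\right)}{7} = \left(- \frac{2}{7}\right) \left(-104\right) = \frac{208}{7}$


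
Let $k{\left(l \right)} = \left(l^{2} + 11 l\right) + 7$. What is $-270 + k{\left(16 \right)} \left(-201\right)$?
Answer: $-88509$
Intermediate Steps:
$k{\left(l \right)} = 7 + l^{2} + 11 l$
$-270 + k{\left(16 \right)} \left(-201\right) = -270 + \left(7 + 16^{2} + 11 \cdot 16\right) \left(-201\right) = -270 + \left(7 + 256 + 176\right) \left(-201\right) = -270 + 439 \left(-201\right) = -270 - 88239 = -88509$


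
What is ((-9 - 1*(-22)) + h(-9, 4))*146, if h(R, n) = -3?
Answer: 1460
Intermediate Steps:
((-9 - 1*(-22)) + h(-9, 4))*146 = ((-9 - 1*(-22)) - 3)*146 = ((-9 + 22) - 3)*146 = (13 - 3)*146 = 10*146 = 1460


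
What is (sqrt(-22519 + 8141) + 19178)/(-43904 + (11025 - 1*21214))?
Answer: -19178/54093 - I*sqrt(14378)/54093 ≈ -0.35454 - 0.0022167*I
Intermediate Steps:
(sqrt(-22519 + 8141) + 19178)/(-43904 + (11025 - 1*21214)) = (sqrt(-14378) + 19178)/(-43904 + (11025 - 21214)) = (I*sqrt(14378) + 19178)/(-43904 - 10189) = (19178 + I*sqrt(14378))/(-54093) = (19178 + I*sqrt(14378))*(-1/54093) = -19178/54093 - I*sqrt(14378)/54093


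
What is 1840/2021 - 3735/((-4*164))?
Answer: 8755475/1325776 ≈ 6.6040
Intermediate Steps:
1840/2021 - 3735/((-4*164)) = 1840*(1/2021) - 3735/(-656) = 1840/2021 - 3735*(-1/656) = 1840/2021 + 3735/656 = 8755475/1325776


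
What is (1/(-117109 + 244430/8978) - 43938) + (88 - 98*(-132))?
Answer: -16247782783093/525580086 ≈ -30914.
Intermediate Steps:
(1/(-117109 + 244430/8978) - 43938) + (88 - 98*(-132)) = (1/(-117109 + 244430*(1/8978)) - 43938) + (88 + 12936) = (1/(-117109 + 122215/4489) - 43938) + 13024 = (1/(-525580086/4489) - 43938) + 13024 = (-4489/525580086 - 43938) + 13024 = -23092937823157/525580086 + 13024 = -16247782783093/525580086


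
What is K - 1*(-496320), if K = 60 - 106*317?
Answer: 462778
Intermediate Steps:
K = -33542 (K = 60 - 33602 = -33542)
K - 1*(-496320) = -33542 - 1*(-496320) = -33542 + 496320 = 462778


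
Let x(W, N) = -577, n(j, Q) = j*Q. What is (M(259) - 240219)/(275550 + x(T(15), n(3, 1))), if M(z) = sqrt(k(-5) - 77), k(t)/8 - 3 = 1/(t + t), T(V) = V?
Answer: -240219/274973 + I*sqrt(1345)/1374865 ≈ -0.87361 + 2.6675e-5*I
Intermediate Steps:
n(j, Q) = Q*j
k(t) = 24 + 4/t (k(t) = 24 + 8/(t + t) = 24 + 8/((2*t)) = 24 + 8*(1/(2*t)) = 24 + 4/t)
M(z) = I*sqrt(1345)/5 (M(z) = sqrt((24 + 4/(-5)) - 77) = sqrt((24 + 4*(-1/5)) - 77) = sqrt((24 - 4/5) - 77) = sqrt(116/5 - 77) = sqrt(-269/5) = I*sqrt(1345)/5)
(M(259) - 240219)/(275550 + x(T(15), n(3, 1))) = (I*sqrt(1345)/5 - 240219)/(275550 - 577) = (-240219 + I*sqrt(1345)/5)/274973 = (-240219 + I*sqrt(1345)/5)*(1/274973) = -240219/274973 + I*sqrt(1345)/1374865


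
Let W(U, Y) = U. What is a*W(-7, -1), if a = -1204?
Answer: 8428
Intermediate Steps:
a*W(-7, -1) = -1204*(-7) = 8428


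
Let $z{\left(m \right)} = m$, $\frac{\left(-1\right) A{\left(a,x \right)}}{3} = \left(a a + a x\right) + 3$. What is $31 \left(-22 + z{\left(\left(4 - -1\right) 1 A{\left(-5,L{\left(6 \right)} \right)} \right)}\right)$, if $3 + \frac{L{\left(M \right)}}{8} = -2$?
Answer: $-106702$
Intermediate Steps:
$L{\left(M \right)} = -40$ ($L{\left(M \right)} = -24 + 8 \left(-2\right) = -24 - 16 = -40$)
$A{\left(a,x \right)} = -9 - 3 a^{2} - 3 a x$ ($A{\left(a,x \right)} = - 3 \left(\left(a a + a x\right) + 3\right) = - 3 \left(\left(a^{2} + a x\right) + 3\right) = - 3 \left(3 + a^{2} + a x\right) = -9 - 3 a^{2} - 3 a x$)
$31 \left(-22 + z{\left(\left(4 - -1\right) 1 A{\left(-5,L{\left(6 \right)} \right)} \right)}\right) = 31 \left(-22 + \left(4 - -1\right) 1 \left(-9 - 3 \left(-5\right)^{2} - \left(-15\right) \left(-40\right)\right)\right) = 31 \left(-22 + \left(4 + 1\right) 1 \left(-9 - 75 - 600\right)\right) = 31 \left(-22 + 5 \cdot 1 \left(-9 - 75 - 600\right)\right) = 31 \left(-22 + 5 \left(-684\right)\right) = 31 \left(-22 - 3420\right) = 31 \left(-3442\right) = -106702$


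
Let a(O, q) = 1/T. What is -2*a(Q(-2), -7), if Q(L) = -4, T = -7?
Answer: 2/7 ≈ 0.28571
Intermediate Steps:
a(O, q) = -1/7 (a(O, q) = 1/(-7) = -1/7)
-2*a(Q(-2), -7) = -2*(-1/7) = 2/7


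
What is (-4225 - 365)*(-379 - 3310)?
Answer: 16932510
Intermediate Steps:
(-4225 - 365)*(-379 - 3310) = -4590*(-3689) = 16932510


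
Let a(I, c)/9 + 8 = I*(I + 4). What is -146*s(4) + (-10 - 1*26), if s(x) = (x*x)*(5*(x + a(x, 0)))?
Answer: -2569636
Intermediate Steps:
a(I, c) = -72 + 9*I*(4 + I) (a(I, c) = -72 + 9*(I*(I + 4)) = -72 + 9*(I*(4 + I)) = -72 + 9*I*(4 + I))
s(x) = x**2*(-360 + 45*x**2 + 185*x) (s(x) = (x*x)*(5*(x + (-72 + 9*x**2 + 36*x))) = x**2*(5*(-72 + 9*x**2 + 37*x)) = x**2*(-360 + 45*x**2 + 185*x))
-146*s(4) + (-10 - 1*26) = -146*4**2*(-360 + 45*4**2 + 185*4) + (-10 - 1*26) = -2336*(-360 + 45*16 + 740) + (-10 - 26) = -2336*(-360 + 720 + 740) - 36 = -2336*1100 - 36 = -146*17600 - 36 = -2569600 - 36 = -2569636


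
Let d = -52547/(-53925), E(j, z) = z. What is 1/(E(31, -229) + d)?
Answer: -53925/12296278 ≈ -0.0043855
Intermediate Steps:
d = 52547/53925 (d = -52547*(-1/53925) = 52547/53925 ≈ 0.97445)
1/(E(31, -229) + d) = 1/(-229 + 52547/53925) = 1/(-12296278/53925) = -53925/12296278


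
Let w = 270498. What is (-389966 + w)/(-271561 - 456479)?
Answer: 29867/182010 ≈ 0.16410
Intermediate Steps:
(-389966 + w)/(-271561 - 456479) = (-389966 + 270498)/(-271561 - 456479) = -119468/(-728040) = -119468*(-1/728040) = 29867/182010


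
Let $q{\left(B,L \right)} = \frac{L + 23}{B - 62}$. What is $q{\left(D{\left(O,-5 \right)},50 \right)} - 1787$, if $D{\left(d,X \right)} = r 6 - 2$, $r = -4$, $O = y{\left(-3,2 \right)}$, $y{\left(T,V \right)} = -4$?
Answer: $- \frac{157329}{88} \approx -1787.8$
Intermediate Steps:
$O = -4$
$D{\left(d,X \right)} = -26$ ($D{\left(d,X \right)} = \left(-4\right) 6 - 2 = -24 - 2 = -26$)
$q{\left(B,L \right)} = \frac{23 + L}{-62 + B}$
$q{\left(D{\left(O,-5 \right)},50 \right)} - 1787 = \frac{23 + 50}{-62 - 26} - 1787 = \frac{1}{-88} \cdot 73 - 1787 = \left(- \frac{1}{88}\right) 73 - 1787 = - \frac{73}{88} - 1787 = - \frac{157329}{88}$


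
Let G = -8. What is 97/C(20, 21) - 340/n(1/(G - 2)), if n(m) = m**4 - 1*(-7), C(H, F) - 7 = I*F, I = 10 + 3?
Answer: -945209903/19600280 ≈ -48.224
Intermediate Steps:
I = 13
C(H, F) = 7 + 13*F
n(m) = 7 + m**4 (n(m) = m**4 + 7 = 7 + m**4)
97/C(20, 21) - 340/n(1/(G - 2)) = 97/(7 + 13*21) - 340/(7 + (1/(-8 - 2))**4) = 97/(7 + 273) - 340/(7 + (1/(-10))**4) = 97/280 - 340/(7 + (-1/10)**4) = 97*(1/280) - 340/(7 + 1/10000) = 97/280 - 340/70001/10000 = 97/280 - 340*10000/70001 = 97/280 - 3400000/70001 = -945209903/19600280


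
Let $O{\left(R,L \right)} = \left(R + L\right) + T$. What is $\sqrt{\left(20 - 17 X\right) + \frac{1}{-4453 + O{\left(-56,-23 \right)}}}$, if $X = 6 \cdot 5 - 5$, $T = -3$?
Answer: $\frac{2 i \sqrt{2082331415}}{4535} \approx 20.125 i$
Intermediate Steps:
$O{\left(R,L \right)} = -3 + L + R$ ($O{\left(R,L \right)} = \left(R + L\right) - 3 = \left(L + R\right) - 3 = -3 + L + R$)
$X = 25$ ($X = 30 - 5 = 25$)
$\sqrt{\left(20 - 17 X\right) + \frac{1}{-4453 + O{\left(-56,-23 \right)}}} = \sqrt{\left(20 - 425\right) + \frac{1}{-4453 - 82}} = \sqrt{-405 + \frac{1}{-4535}} = \sqrt{-405 - \frac{1}{4535}} = \sqrt{- \frac{1836676}{4535}} = \frac{2 i \sqrt{2082331415}}{4535}$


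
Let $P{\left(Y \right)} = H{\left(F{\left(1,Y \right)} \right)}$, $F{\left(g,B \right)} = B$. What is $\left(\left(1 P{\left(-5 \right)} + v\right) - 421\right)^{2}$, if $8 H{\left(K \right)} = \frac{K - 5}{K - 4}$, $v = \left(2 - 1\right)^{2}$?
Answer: $\frac{228463225}{1296} \approx 1.7628 \cdot 10^{5}$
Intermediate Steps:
$v = 1$ ($v = 1^{2} = 1$)
$H{\left(K \right)} = \frac{-5 + K}{8 \left(-4 + K\right)}$ ($H{\left(K \right)} = \frac{\left(K - 5\right) \frac{1}{K - 4}}{8} = \frac{\left(-5 + K\right) \frac{1}{-4 + K}}{8} = \frac{\frac{1}{-4 + K} \left(-5 + K\right)}{8} = \frac{-5 + K}{8 \left(-4 + K\right)}$)
$P{\left(Y \right)} = \frac{-5 + Y}{8 \left(-4 + Y\right)}$
$\left(\left(1 P{\left(-5 \right)} + v\right) - 421\right)^{2} = \left(\left(1 \frac{-5 - 5}{8 \left(-4 - 5\right)} + 1\right) - 421\right)^{2} = \left(\left(1 \cdot \frac{1}{8} \frac{1}{-9} \left(-10\right) + 1\right) - 421\right)^{2} = \left(\left(1 \cdot \frac{1}{8} \left(- \frac{1}{9}\right) \left(-10\right) + 1\right) - 421\right)^{2} = \left(\left(1 \cdot \frac{5}{36} + 1\right) - 421\right)^{2} = \left(\left(\frac{5}{36} + 1\right) - 421\right)^{2} = \left(\frac{41}{36} - 421\right)^{2} = \left(- \frac{15115}{36}\right)^{2} = \frac{228463225}{1296}$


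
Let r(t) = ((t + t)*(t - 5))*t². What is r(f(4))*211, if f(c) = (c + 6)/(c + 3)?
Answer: -10550000/2401 ≈ -4394.0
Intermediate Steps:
f(c) = (6 + c)/(3 + c)
r(t) = 2*t³*(-5 + t) (r(t) = ((2*t)*(-5 + t))*t² = (2*t*(-5 + t))*t² = 2*t³*(-5 + t))
r(f(4))*211 = (2*((6 + 4)/(3 + 4))³*(-5 + (6 + 4)/(3 + 4)))*211 = (2*(10/7)³*(-5 + 10/7))*211 = (2*(1000/343)*(-25/7))*211 = -50000/2401*211 = -10550000/2401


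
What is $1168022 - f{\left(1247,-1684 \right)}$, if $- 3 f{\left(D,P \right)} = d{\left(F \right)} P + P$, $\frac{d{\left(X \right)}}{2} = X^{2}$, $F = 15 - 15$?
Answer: $\frac{3502382}{3} \approx 1.1675 \cdot 10^{6}$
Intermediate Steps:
$F = 0$ ($F = 15 - 15 = 0$)
$d{\left(X \right)} = 2 X^{2}$
$f{\left(D,P \right)} = - \frac{P}{3}$ ($f{\left(D,P \right)} = - \frac{2 \cdot 0^{2} P + P}{3} = - \frac{2 \cdot 0 P + P}{3} = - \frac{0 P + P}{3} = - \frac{0 + P}{3} = - \frac{P}{3}$)
$1168022 - f{\left(1247,-1684 \right)} = 1168022 - \left(- \frac{1}{3}\right) \left(-1684\right) = 1168022 - \frac{1684}{3} = \frac{3502382}{3}$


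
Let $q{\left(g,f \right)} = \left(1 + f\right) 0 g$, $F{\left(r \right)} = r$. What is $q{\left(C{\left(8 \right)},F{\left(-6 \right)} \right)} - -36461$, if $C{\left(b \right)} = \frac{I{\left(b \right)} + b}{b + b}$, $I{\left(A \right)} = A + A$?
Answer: $36461$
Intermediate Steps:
$I{\left(A \right)} = 2 A$
$C{\left(b \right)} = \frac{3}{2}$ ($C{\left(b \right)} = \frac{2 b + b}{b + b} = \frac{3 b}{2 b} = 3 b \frac{1}{2 b} = \frac{3}{2}$)
$q{\left(g,f \right)} = 0$ ($q{\left(g,f \right)} = \left(1 + f\right) 0 = 0$)
$q{\left(C{\left(8 \right)},F{\left(-6 \right)} \right)} - -36461 = 0 - -36461 = 0 + 36461 = 36461$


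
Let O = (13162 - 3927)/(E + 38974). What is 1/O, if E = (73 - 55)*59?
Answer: 40036/9235 ≈ 4.3352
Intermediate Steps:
E = 1062 (E = 18*59 = 1062)
O = 9235/40036 (O = (13162 - 3927)/(1062 + 38974) = 9235/40036 ≈ 0.23067)
1/O = 1/(9235/40036) = 40036/9235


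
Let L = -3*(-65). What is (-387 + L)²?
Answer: 36864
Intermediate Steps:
L = 195
(-387 + L)² = (-387 + 195)² = (-192)² = 36864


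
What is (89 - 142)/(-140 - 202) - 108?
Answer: -36883/342 ≈ -107.84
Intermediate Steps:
(89 - 142)/(-140 - 202) - 108 = -53/(-342) - 108 = -53*(-1/342) - 108 = 53/342 - 108 = -36883/342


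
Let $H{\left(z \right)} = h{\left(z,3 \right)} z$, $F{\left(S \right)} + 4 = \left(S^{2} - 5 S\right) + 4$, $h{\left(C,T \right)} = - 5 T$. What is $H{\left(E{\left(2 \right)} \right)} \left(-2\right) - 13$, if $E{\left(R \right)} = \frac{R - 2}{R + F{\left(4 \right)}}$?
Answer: $-13$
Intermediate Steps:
$F{\left(S \right)} = S^{2} - 5 S$ ($F{\left(S \right)} = -4 + \left(\left(S^{2} - 5 S\right) + 4\right) = -4 + \left(4 + S^{2} - 5 S\right) = S^{2} - 5 S$)
$E{\left(R \right)} = \frac{-2 + R}{-4 + R}$ ($E{\left(R \right)} = \frac{R - 2}{R + 4 \left(-5 + 4\right)} = \frac{-2 + R}{R + 4 \left(-1\right)} = \frac{-2 + R}{R - 4} = \frac{-2 + R}{-4 + R}$)
$H{\left(z \right)} = - 15 z$ ($H{\left(z \right)} = \left(-5\right) 3 z = - 15 z$)
$H{\left(E{\left(2 \right)} \right)} \left(-2\right) - 13 = - 15 \frac{-2 + 2}{-4 + 2} \left(-2\right) - 13 = - 15 \frac{1}{-2} \cdot 0 \left(-2\right) - 13 = - 15 \left(\left(- \frac{1}{2}\right) 0\right) \left(-2\right) - 13 = \left(-15\right) 0 \left(-2\right) - 13 = 0 \left(-2\right) - 13 = 0 - 13 = -13$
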